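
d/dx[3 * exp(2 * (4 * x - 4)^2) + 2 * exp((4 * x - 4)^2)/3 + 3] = 64*x*exp(16*x^2 - 32*x + 16)/3 + 192*x*exp(32*x^2 - 64*x + 32) - 64*exp(16*x^2 - 32*x + 16)/3 - 192*exp(32*x^2 - 64*x + 32)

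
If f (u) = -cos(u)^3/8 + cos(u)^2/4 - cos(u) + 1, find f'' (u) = 35*cos(u)/32 - cos(2*u)/2 + 9*cos(3*u)/32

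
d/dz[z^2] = 2*z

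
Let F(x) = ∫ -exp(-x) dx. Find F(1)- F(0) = -1 + exp(-1)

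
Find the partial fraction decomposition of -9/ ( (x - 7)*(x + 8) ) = 3/(5*(x + 8)) - 3/(5*(x - 7))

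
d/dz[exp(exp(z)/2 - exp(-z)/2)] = (exp(exp(z)/2 - exp(-z)/2) + exp(2*z + exp(z)/2 - exp(-z)/2))*exp(-z)/2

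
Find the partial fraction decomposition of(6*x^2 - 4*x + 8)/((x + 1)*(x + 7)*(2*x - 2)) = 55/(16*(x + 7)) - 3/(4*(x + 1)) + 5/(16*(x - 1))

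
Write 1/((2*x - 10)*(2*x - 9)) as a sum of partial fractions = -1/(2*x - 9) + 1/(2*(x - 5))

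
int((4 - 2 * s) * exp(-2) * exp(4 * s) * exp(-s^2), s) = exp(2 - (s - 2)^2) + C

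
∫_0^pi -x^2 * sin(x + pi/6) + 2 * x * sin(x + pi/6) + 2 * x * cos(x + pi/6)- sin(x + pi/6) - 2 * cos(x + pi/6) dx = -sqrt(3)*(-2*pi + 1 + pi^2)/2 - sqrt(3)/2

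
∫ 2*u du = u^2 + C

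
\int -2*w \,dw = -w^2 + C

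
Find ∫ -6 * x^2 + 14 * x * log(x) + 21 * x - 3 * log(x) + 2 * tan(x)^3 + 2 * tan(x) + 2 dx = -2*x^3 + 7*x^2 + x*(7*x - 3)*log(x) + 5*x + tan(x)^2 + C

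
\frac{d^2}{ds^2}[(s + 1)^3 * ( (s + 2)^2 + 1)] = 20*s^3 + 84*s^2 + 120*s + 56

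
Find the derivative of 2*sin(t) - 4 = 2*cos(t)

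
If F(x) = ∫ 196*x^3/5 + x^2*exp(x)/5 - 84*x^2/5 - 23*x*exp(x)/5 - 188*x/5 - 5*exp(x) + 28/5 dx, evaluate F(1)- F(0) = -24*E/5 - 9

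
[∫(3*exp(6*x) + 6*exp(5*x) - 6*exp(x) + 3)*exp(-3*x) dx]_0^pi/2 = -1 + (-exp(-pi/2) + 1 + exp(pi/2))^3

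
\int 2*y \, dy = y^2 + C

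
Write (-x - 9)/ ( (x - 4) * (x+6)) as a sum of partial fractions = 3/(10*(x + 6)) - 13/(10*(x - 4))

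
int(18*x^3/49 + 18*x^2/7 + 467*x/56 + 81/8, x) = 9*x^4/98 + 6*x^3/7 + 467*x^2/112 + 81*x/8 + C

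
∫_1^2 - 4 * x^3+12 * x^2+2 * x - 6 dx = 10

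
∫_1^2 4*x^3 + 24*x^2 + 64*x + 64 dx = 231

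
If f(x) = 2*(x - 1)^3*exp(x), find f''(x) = 2*x^3*exp(x) + 6*x^2*exp(x) - 6*x*exp(x) - 2*exp(x)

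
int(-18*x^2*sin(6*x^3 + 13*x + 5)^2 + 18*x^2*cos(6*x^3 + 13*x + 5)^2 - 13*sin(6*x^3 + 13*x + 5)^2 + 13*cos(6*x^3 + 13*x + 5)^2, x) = sin(12*x^3 + 26*x + 10)/2 + C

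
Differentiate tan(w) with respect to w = cos(w)^(-2)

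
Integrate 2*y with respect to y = y^2 + C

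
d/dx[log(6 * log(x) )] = 1/(x*log(x))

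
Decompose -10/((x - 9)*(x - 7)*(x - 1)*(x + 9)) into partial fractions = 1/(288*(x + 9)) - 1/(48*(x - 1)) + 5/(96*(x - 7)) - 5/(144*(x - 9))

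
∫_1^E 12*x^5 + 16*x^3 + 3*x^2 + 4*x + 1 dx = -10 + (E + exp(3))*(1 + 2*E + 2*exp(3))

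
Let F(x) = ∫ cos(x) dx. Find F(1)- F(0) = sin(1)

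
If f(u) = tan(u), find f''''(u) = 24*tan(u)^5 + 40*tan(u)^3 + 16*tan(u)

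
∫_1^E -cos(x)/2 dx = -sin(E)/2 + sin(1)/2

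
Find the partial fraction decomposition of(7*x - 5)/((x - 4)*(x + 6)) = 47/(10*(x + 6)) + 23/(10*(x - 4))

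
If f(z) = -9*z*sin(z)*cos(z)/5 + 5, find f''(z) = 18*z*sin(2*z)/5 - 18*cos(2*z)/5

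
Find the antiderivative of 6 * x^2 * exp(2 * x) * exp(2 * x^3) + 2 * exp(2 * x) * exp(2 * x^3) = exp(2*x*(x^2 + 1)) + C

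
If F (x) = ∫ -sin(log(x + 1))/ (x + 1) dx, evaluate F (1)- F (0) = -1 + cos(log(2))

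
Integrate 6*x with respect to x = 3*x^2 + C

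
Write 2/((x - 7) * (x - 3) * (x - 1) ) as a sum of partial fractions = 1/(6*(x - 1)) - 1/(4*(x - 3)) + 1/(12*(x - 7))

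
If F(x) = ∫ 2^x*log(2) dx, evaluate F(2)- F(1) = 2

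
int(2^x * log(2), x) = 2^x + C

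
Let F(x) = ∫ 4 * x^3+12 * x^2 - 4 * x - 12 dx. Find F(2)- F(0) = 16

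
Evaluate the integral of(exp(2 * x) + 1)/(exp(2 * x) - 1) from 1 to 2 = -log(-3*exp(-1) + 3*E) + log(-3*exp(-2) + 3*exp(2))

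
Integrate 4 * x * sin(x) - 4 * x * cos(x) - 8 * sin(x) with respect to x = -4*sqrt(2)*(x - 1)*sin(x + pi/4) + C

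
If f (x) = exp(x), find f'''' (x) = exp(x)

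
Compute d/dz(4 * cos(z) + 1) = -4*sin(z)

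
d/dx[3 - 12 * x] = -12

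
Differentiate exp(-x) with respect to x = -exp(-x)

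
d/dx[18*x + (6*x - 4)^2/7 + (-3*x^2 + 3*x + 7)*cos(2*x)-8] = 6*x^2*sin(2*x) - 6*sqrt(2)*x*sin(2*x + pi/4) + 72*x/7 - 14*sin(2*x) + 3*cos(2*x) + 78/7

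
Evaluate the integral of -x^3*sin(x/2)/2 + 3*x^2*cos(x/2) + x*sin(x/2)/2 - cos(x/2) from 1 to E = (-E + exp(3))*cos(E/2)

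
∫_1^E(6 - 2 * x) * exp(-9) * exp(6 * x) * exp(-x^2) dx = -exp(-4) + exp(-(-3 + E)^2)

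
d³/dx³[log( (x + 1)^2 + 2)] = (4*x^3 + 12*x^2 - 12*x - 20)/(x^6 + 6*x^5 + 21*x^4 + 44*x^3 + 63*x^2 + 54*x + 27)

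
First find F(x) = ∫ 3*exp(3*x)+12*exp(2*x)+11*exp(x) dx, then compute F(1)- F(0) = -26 - E + (2 + E)^3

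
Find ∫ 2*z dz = z^2 + C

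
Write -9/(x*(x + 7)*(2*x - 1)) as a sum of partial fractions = -12/(5*(2*x - 1)) - 3/(35*(x + 7)) + 9/(7*x)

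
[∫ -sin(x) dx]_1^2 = -cos(1) + cos(2)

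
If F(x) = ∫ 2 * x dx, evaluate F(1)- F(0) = 1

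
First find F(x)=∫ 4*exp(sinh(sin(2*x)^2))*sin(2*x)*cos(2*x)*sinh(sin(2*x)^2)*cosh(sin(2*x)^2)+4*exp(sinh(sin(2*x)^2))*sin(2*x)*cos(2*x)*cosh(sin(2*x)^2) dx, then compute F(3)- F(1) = -exp(sinh(sin(2)^2))*sinh(sin(2)^2) + exp(sinh(sin(6)^2))*sinh(sin(6)^2)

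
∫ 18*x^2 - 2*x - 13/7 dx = 6*x^3 - x^2 - 13*x/7 + C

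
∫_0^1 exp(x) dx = -1 + E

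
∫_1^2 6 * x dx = 9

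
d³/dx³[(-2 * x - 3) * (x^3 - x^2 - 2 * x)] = -48*x - 6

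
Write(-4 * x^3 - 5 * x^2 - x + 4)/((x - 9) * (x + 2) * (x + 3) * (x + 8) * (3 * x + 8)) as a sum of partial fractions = 951/(280*(3*x + 8)) + 29/(136*(x + 8)) - 7/(6*(x + 3)) - 3/(22*(x + 2)) - 1663/(39270*(x - 9))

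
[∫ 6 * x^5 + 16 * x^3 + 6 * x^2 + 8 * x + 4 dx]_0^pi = 4*pi + 2*pi^3 + (2*pi + pi^3)^2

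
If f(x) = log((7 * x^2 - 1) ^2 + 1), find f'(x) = (196*x^3 - 28*x)/(49*x^4 - 14*x^2 + 2)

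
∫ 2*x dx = x^2 + C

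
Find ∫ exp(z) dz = exp(z) + C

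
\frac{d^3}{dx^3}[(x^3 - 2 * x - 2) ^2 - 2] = 120*x^3 - 96*x - 24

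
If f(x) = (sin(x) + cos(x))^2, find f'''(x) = -8*cos(2*x)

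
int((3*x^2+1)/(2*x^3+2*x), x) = log(x^3 + x)/2 + C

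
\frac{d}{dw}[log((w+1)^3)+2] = 3/(w + 1)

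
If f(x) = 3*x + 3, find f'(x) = 3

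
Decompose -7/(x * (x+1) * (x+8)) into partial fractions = -1/(8*(x + 8)) + 1/(x + 1) - 7/(8*x)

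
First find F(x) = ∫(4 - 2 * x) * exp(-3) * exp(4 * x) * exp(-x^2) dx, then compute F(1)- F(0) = 1 - exp(-3)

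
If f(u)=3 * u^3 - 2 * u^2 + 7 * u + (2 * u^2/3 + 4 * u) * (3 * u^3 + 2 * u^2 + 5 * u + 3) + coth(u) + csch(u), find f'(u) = 10*u^4 + 160*u^3/3 + 43*u^2 + 40*u + 19 - cosh(u)/sinh(u)^2 - 1/sinh(u)^2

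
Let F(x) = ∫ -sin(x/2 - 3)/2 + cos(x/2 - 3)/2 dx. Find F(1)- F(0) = cos(5/2) - sin(5/2) + sin(3) - cos(3)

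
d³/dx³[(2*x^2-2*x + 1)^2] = 96*x - 48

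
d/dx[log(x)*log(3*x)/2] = (2*log(x) + log(3))/(2*x)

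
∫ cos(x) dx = sin(x) + C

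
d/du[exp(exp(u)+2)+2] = exp(u + exp(u) + 2)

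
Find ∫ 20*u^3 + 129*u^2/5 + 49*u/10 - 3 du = 5*u^4 + 43*u^3/5 + 49*u^2/20 - 3*u + C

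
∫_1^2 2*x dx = 3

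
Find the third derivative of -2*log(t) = -4/t^3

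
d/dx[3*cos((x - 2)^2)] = 6*(2 - x)*sin(x^2 - 4*x + 4)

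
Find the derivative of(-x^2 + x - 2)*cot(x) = x^2/sin(x)^2 - 2*x/tan(x) - x/sin(x)^2 + 1/tan(x) + 2/sin(x)^2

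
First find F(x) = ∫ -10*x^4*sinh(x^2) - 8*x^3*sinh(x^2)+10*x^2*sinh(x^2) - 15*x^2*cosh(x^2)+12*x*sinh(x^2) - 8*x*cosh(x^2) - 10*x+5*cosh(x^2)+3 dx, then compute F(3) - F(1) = -150*cosh(9) - 34 - 2*cosh(1)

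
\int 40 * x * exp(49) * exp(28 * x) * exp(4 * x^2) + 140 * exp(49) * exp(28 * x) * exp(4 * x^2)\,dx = 5*exp((2*x + 7)^2) + C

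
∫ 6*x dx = 3*x^2 + C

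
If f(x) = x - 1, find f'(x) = 1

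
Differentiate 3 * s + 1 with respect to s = 3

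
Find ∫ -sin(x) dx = cos(x) + C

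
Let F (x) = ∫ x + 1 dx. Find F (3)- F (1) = 6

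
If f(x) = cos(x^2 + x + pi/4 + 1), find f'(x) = -(2*x + 1)*sin(x^2 + x + pi/4 + 1)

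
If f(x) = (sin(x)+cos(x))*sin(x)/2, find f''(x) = sqrt(2)*cos(2*x + pi/4)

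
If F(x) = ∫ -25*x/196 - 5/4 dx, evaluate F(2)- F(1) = -565/392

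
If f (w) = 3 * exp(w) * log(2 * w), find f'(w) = (3*w*exp(w)*log(w) + 3*w*exp(w)*log(2) + 3*exp(w))/w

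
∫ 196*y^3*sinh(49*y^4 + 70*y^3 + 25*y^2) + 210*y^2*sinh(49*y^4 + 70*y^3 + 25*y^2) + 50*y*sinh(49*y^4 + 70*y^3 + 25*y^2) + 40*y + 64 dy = 20*y^2 + 64*y + cosh(y^2*(49*y^2 + 70*y + 25)) + C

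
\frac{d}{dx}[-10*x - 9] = -10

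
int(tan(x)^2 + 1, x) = tan(x) + C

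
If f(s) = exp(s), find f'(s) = exp(s)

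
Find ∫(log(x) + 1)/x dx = (log(x) + 2)*log(x)/2 + C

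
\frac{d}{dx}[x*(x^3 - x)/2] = 2*x^3 - x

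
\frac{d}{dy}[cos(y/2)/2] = -sin(y/2)/4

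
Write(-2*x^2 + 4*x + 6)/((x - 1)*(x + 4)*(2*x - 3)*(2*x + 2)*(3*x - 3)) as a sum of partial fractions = 4/(11*(2*x - 3)) - 7/(825*(x + 4)) - 13/(75*(x - 1)) - 2/(15*(x - 1)^2)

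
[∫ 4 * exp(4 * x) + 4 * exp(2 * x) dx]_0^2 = -4 + (1 + exp(4))^2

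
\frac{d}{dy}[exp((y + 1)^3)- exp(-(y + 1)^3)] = (3*y^2*exp(2*y^3 + 6*y^2 + 6*y + 2) + 3*y^2 + 6*y*exp(2*y^3 + 6*y^2 + 6*y + 2) + 6*y + 3*exp(2*y^3 + 6*y^2 + 6*y + 2) + 3)*exp(-y^3 - 3*y^2 - 3*y - 1)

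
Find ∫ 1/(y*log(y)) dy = log(log(y)/2) + C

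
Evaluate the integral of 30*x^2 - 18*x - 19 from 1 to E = 24 + (3 + 5*E)*(-3*E - 2 + 2*exp(2))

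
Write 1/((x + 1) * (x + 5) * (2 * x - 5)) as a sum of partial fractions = 4/(105*(2*x - 5)) + 1/(60*(x + 5)) - 1/(28*(x + 1))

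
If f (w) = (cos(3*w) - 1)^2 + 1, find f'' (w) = 18*cos(3*w) - 18*cos(6*w)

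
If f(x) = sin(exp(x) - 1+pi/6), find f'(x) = exp(x)*cos(exp(x) - 1 + pi/6)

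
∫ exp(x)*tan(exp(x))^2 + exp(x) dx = tan(exp(x)) + C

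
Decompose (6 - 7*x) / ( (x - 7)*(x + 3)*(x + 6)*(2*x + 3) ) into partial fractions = -44/(153*(2*x + 3)) - 16/(117*(x + 6)) + 3/(10*(x + 3)) - 43/(2210*(x - 7))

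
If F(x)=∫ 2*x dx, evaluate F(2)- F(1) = 3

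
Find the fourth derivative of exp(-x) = exp(-x)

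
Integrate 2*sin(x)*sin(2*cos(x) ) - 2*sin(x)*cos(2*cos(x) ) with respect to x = sqrt(2)*sin(2*cos(x) + pi/4) + C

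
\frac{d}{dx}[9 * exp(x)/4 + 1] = 9*exp(x)/4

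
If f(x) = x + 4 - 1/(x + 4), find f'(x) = (x^2 + 8*x + 17)/(x^2 + 8*x + 16)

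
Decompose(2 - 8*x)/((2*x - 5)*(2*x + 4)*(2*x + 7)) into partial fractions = 5/(6*(2*x + 7)) - 1/(6*(2*x - 5)) - 1/(3*(x + 2))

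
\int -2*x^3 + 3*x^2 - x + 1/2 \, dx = -x^4/2 + x^3 - x^2/2 + x/2 + C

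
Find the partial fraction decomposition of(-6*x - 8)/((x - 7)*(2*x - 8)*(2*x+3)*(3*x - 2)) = -81/(1235*(3*x - 2)) - 4/(2431*(2*x + 3)) + 8/(165*(x - 4)) - 25/(969*(x - 7))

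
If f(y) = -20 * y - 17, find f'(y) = -20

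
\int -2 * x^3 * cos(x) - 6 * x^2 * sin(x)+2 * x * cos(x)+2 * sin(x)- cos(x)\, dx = (-2*x^3 + 2*x - 1)*sin(x) + C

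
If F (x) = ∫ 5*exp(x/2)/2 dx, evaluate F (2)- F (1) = -5*exp(1/2) + 5*E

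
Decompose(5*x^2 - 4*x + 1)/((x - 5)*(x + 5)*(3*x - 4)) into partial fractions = -41/(209*(3*x - 4)) + 73/(95*(x + 5)) + 53/(55*(x - 5))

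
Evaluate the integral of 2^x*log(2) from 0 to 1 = 1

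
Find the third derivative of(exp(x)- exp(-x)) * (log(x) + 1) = (x^3*exp(2*x)*log(x) + x^3*exp(2*x) + x^3*log(x) + x^3 + 3*x^2*exp(2*x) - 3*x^2 - 3*x*exp(2*x) - 3*x + 2*exp(2*x) - 2)*exp(-x)/x^3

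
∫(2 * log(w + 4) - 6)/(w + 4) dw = (log(w + 4) - 3)^2 + C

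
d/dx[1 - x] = -1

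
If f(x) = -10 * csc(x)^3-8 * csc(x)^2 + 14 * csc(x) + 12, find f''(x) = 2*(-7 + 16/sin(x) + 59/sin(x)^2 - 24/sin(x)^3 - 60/sin(x)^4)/sin(x)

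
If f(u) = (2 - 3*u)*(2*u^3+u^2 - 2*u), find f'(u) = -24*u^3 + 3*u^2 + 16*u - 4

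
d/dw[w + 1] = 1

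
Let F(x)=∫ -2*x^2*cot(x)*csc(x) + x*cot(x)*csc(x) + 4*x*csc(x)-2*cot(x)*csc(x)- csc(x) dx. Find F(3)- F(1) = -3*csc(1) + 17*csc(3)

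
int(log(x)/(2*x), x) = log(x)^2/4 + C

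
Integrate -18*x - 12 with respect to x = -9*x^2 - 12*x + C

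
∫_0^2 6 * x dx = 12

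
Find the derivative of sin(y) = cos(y)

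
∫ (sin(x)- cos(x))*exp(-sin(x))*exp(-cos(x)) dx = exp(-sqrt(2)*sin(x + pi/4)) + C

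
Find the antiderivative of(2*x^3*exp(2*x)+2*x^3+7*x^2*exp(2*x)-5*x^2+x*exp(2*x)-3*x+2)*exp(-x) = 2*(2*x^3 + x^2 - x + 1)*sinh(x) + C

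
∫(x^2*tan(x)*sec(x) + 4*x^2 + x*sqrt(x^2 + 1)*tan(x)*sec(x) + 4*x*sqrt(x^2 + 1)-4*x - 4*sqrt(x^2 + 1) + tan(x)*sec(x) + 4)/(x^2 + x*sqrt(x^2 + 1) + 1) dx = 4*x - 4*log(x + sqrt(x^2 + 1)) + sec(x) + C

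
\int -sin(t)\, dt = cos(t) + C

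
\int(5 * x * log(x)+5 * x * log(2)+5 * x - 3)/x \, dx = (5*x - 3)*log(2*x) + C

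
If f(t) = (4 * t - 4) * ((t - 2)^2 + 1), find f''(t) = 24*t - 40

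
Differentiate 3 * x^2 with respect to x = 6*x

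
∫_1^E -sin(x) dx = cos(E) - cos(1)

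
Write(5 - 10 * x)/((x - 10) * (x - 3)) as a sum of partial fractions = 25/(7*(x - 3)) - 95/(7*(x - 10))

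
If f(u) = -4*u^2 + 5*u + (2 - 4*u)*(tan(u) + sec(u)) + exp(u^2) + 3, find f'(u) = 2*u*exp(u^2) - 4*u*tan(u)^2 - 4*u*tan(u)*sec(u) - 12*u + 2*tan(u)^2 + 2*tan(u)*sec(u) - 4*tan(u) - 4*sec(u) + 7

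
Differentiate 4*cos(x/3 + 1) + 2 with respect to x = -4*sin(x/3 + 1)/3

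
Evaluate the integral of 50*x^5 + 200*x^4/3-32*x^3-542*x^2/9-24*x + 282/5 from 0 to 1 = 5129/135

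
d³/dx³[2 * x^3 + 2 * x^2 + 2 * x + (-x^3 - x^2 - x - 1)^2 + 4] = 120*x^3 + 120*x^2 + 72*x + 36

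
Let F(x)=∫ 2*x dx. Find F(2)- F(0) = 4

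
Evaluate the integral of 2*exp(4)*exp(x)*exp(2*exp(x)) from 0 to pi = -exp(6) + exp(4 + 2*exp(pi))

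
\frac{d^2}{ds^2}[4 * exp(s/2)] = exp(s/2)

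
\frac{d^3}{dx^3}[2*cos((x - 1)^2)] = 16*x^3*sin(x^2 - 2*x + 1) - 48*x^2*sin(x^2 - 2*x + 1) + 48*x*sin(x^2 - 2*x + 1) - 24*x*cos(x^2 - 2*x + 1) - 16*sin(x^2 - 2*x + 1) + 24*cos(x^2 - 2*x + 1)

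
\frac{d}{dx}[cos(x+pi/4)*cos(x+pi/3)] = -cos(2*x + pi/12)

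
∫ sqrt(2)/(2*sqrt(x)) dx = sqrt(2)*sqrt(x) + C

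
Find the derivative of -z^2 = -2*z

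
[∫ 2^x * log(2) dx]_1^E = -2 + 2^E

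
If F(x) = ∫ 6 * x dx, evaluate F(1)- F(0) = 3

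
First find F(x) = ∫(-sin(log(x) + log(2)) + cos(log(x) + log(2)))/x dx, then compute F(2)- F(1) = -cos(log(2)) - sin(log(2)) + cos(log(4)) + sin(log(4))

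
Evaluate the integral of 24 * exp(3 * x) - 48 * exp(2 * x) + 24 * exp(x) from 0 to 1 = (-2 + 2*E)^3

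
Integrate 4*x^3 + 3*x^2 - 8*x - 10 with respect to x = x^4 + x^3 - 4*x^2 - 10*x + C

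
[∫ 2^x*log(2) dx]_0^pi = -1 + 2^pi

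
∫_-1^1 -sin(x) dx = 0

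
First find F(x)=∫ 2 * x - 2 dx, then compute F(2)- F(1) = 1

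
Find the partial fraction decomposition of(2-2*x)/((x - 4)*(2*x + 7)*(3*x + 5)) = -48/(187*(3*x + 5)) + 12/(55*(2*x + 7)) - 2/(85*(x - 4))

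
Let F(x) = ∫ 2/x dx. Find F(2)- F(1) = 2*log(2)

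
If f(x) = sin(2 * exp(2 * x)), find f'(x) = 4*exp(2*x)*cos(2*exp(2*x))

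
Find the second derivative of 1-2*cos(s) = 2*cos(s)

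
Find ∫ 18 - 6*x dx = -3*x^2 + 18*x + C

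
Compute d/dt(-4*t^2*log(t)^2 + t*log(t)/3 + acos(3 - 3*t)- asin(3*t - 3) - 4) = -8*t*log(t)^2 - 8*t*log(t) + log(t)/3 + 1/3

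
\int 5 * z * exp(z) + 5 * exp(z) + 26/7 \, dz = z*(35*exp(z) + 26)/7 + C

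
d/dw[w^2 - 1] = 2*w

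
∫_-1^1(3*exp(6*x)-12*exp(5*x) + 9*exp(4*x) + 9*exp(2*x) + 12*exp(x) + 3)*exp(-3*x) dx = (-2 - exp(-1) + E)^3 - (-E - 2 + exp(-1))^3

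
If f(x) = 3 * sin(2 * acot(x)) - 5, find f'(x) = -6*(x^2 - 1)/(x^2 + 1)^2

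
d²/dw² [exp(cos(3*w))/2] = 9*(sin(3*w)^2 - cos(3*w))*exp(cos(3*w))/2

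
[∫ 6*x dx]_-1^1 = 0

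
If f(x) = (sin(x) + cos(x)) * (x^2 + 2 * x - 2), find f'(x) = sqrt(2)*x^2*cos(x + pi/4) + 4*x*cos(x) + 4*sin(x)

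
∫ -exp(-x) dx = exp(-x) + C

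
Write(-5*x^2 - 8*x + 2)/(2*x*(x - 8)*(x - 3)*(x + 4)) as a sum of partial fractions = 23/(336*(x + 4)) + 67/(210*(x - 3)) - 191/(480*(x - 8)) + 1/(96*x)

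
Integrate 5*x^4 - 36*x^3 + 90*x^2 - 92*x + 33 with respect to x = x^5 - 9*x^4 + 30*x^3 - 46*x^2 + 33*x + C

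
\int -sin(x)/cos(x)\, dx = log(-cos(x)) + C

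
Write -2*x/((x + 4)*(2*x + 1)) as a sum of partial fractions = 2/(7*(2*x + 1)) - 8/(7*(x + 4))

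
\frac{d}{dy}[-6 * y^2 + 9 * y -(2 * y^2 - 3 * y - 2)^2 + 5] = -16*y^3 + 36*y^2 - 14*y - 3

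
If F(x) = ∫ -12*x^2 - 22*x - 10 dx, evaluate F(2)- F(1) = -71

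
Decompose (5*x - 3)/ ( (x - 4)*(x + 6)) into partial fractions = 33/(10*(x + 6)) + 17/(10*(x - 4))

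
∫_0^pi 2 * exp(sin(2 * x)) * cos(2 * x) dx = 0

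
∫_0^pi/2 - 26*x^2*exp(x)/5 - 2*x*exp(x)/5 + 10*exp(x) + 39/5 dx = (-5 + 13*pi/10)*(-pi*exp(pi/2) + 3) + 15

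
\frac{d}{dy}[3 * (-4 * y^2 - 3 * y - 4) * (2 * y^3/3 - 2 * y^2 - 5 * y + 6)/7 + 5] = -40*y^4/7 + 72*y^3/7 + 30*y^2 - 6*y/7 + 6/7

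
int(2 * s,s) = s^2 + C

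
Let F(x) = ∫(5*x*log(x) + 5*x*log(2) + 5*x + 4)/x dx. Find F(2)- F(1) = 19*log(2)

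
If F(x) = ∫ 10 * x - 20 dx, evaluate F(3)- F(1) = 0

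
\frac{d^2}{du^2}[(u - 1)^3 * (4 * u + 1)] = 48*u^2 - 66*u + 18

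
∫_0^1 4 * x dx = 2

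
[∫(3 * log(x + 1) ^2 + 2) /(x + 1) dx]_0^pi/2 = log(1 + pi/2)^3 + 2*log(1 + pi/2)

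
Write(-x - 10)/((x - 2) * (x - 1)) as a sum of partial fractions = 11/(x - 1) - 12/(x - 2)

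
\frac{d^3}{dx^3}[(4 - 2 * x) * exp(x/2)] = -x*exp(x/2)/4 - exp(x/2)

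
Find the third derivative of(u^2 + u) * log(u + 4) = (2*u^2 + 23*u + 84)/(u^3 + 12*u^2 + 48*u + 64)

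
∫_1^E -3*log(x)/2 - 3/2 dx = -3*E/2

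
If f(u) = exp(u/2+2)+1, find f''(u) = exp(u/2 + 2)/4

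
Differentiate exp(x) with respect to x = exp(x)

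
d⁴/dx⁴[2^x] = 2^x*log(2)^4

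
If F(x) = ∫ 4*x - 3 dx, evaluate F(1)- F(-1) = -6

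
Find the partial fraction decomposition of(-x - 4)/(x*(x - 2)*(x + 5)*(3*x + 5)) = -63/(550*(3*x + 5)) - 1/(350*(x + 5)) - 3/(77*(x - 2)) + 2/(25*x)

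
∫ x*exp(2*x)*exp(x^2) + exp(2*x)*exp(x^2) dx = exp((x + 1)^2 - 1)/2 + C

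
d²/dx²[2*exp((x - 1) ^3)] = 18*x^4*exp(x^3 - 3*x^2 + 3*x - 1) - 72*x^3*exp(x^3 - 3*x^2 + 3*x - 1) + 108*x^2*exp(x^3 - 3*x^2 + 3*x - 1) - 60*x*exp(x^3 - 3*x^2 + 3*x - 1) + 6*exp(x^3 - 3*x^2 + 3*x - 1)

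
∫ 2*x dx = x^2 + C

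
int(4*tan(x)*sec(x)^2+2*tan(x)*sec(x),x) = 2*(sec(x) + 1)*sec(x) + C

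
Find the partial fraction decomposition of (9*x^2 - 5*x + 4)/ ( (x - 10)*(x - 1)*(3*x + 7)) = 291/(185*(3*x + 7)) - 4/(45*(x - 1)) + 854/(333*(x - 10))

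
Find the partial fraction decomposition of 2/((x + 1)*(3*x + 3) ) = 2/(3*(x + 1)^2)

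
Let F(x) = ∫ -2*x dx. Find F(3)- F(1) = -8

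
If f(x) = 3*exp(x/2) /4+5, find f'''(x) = 3*exp(x/2)/32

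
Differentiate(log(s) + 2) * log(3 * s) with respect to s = (2*log(s) + log(3) + 2)/s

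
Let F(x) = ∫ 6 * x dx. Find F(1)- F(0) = 3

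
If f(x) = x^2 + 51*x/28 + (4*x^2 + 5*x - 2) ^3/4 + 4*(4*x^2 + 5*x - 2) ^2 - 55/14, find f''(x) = 480*x^4 + 1200*x^3 + 1380*x^2 + 1575*x/2 + 23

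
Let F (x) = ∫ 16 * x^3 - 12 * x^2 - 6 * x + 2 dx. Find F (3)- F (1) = 196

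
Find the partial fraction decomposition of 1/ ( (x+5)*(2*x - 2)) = -1/(12*(x + 5)) + 1/(12*(x - 1))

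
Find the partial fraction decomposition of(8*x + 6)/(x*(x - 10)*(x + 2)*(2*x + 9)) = 16/(87*(2*x + 9)) - 1/(12*(x + 2)) + 43/(1740*(x - 10)) - 1/(30*x)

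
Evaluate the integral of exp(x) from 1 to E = -E + exp(E)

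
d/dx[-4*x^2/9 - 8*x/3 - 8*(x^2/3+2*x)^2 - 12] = -32*x^3/9 - 32*x^2 - 584*x/9 - 8/3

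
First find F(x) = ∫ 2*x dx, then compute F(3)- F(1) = 8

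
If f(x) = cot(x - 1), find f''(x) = 2*cos(x - 1)/sin(x - 1)^3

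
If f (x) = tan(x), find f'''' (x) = 24*tan(x)^5 + 40*tan(x)^3 + 16*tan(x)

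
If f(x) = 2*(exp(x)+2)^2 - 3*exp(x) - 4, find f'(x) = 4*exp(2*x) + 5*exp(x)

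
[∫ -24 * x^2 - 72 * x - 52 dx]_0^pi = (-2*pi - 3)^3 + 2*pi + 27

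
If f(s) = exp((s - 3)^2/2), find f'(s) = s*exp(s^2/2 - 3*s + 9/2) - 3*exp(s^2/2 - 3*s + 9/2)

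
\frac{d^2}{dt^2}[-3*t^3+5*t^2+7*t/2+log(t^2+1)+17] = (-18*t^5 + 10*t^4 - 36*t^3 + 18*t^2 - 18*t + 12)/(t^4 + 2*t^2 + 1)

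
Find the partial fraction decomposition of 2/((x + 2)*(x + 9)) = -2/(7*(x + 9)) + 2/(7*(x + 2))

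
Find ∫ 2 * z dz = z^2 + C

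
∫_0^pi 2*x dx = pi^2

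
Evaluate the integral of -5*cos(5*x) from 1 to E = sin(5) - sin(5*E)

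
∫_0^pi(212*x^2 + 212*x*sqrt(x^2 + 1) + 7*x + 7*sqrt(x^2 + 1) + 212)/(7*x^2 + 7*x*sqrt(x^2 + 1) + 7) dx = log(pi + sqrt(1 + pi^2)) + 212*pi/7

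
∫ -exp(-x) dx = exp(-x) + C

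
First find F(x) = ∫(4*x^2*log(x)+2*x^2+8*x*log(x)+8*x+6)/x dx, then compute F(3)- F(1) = 48*log(3)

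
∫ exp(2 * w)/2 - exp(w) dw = (exp(w) - 2)^2/4 + C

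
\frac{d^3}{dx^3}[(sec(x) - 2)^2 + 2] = 4*(1 - 2/cos(x) - 6/cos(x)^2 + 6/cos(x)^3)*sin(x)/cos(x)^2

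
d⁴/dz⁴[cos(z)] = cos(z)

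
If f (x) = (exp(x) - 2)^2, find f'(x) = 2*exp(2*x) - 4*exp(x)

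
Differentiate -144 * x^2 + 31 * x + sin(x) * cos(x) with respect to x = -288*x + cos(2*x) + 31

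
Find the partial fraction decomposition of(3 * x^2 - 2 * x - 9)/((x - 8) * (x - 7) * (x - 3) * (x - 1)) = 2/(21*(x - 1)) + 3/(10*(x - 3)) - 31/(6*(x - 7)) + 167/(35*(x - 8))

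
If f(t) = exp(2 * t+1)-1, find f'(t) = 2*exp(2*t + 1)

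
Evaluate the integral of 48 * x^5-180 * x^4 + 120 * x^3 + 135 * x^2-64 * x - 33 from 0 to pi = -2*pi^2 + 8 + 3*pi + (-3*pi - 2 + 2*pi^2)^3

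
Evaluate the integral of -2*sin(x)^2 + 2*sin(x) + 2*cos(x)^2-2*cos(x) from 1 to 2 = -3*sin(2) + sin(4) - 2*cos(2) + 2*sqrt(2)*sin(pi/4 + 1)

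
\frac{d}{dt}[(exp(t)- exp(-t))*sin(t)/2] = sqrt(2)*(exp(2*t)*sin(t + pi/4) - cos(t + pi/4))*exp(-t)/2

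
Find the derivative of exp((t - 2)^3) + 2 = 3*t^2*exp(t^3 - 6*t^2 + 12*t - 8) - 12*t*exp(t^3 - 6*t^2 + 12*t - 8) + 12*exp(t^3 - 6*t^2 + 12*t - 8)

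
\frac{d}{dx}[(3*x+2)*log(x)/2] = (3*x*log(x) + 3*x + 2)/(2*x)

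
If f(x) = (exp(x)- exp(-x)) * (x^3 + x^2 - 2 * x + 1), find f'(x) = (x^3*exp(2*x) + x^3 + 4*x^2*exp(2*x) - 2*x^2 - 4*x - exp(2*x) + 3)*exp(-x)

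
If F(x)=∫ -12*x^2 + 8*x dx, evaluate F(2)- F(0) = -16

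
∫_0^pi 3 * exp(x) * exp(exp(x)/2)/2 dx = -3*exp(1/2) + 3*exp(exp(pi)/2)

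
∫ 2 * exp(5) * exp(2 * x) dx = exp(2*x + 5) + C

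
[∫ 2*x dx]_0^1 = 1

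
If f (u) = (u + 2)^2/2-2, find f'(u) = u + 2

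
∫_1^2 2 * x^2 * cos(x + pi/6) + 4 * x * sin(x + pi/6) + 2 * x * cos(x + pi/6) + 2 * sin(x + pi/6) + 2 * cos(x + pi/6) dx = -6*sin(pi/6 + 1) + 14*sin(pi/6 + 2)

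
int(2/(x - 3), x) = log(3*(x - 3)^2) + C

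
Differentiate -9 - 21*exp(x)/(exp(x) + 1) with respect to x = -21*exp(x)/(exp(2*x) + 2*exp(x) + 1)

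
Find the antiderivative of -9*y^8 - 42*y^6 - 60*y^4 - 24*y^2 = -y^9 - 6*y^7 - 12*y^5 - 8*y^3 + C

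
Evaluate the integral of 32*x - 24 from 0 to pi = -9 + (-3 + 4*pi)^2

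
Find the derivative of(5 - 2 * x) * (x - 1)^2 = -6*x^2 + 18*x - 12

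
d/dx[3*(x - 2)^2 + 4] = 6*x - 12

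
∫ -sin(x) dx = cos(x) + C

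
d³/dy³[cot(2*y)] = -48*cot(2*y)^4 - 64*cot(2*y)^2 - 16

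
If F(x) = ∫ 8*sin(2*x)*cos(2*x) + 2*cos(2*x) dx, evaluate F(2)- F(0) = sin(4) - cos(8) + 1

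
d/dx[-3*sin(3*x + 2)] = -9*cos(3*x + 2)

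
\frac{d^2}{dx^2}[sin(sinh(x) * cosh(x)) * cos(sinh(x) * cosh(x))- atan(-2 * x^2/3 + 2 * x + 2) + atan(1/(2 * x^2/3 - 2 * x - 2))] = -2*(cosh(2*x) - 1)^2*sin(2*sinh(x)*cosh(x)) - 4*sin(2*sinh(x)*cosh(x))*cosh(2*x) + 2*sin(2*sinh(x)*cosh(x)) + 2*cos(2*sinh(x)*cosh(x))*sinh(2*x)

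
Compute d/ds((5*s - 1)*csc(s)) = -5*s*cot(s)*csc(s) + cot(s)*csc(s) + 5*csc(s)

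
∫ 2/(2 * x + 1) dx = log(6*x + 3) + C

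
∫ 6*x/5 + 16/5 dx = 3*x^2/5 + 16*x/5 + C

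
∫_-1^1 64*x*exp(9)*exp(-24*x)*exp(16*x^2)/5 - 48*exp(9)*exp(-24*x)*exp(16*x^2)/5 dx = -2*exp(49)/5 + 2*E/5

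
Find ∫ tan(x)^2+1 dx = tan(x) + C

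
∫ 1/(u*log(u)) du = log(2*log(u)) + C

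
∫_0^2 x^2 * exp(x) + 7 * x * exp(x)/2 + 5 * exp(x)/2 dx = -1 + 8*exp(2)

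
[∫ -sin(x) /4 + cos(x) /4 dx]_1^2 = sqrt(2)*(-sin(pi/4 + 1) + sin(pi/4 + 2))/4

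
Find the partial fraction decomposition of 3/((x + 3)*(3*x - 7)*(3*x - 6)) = 9/(16*(3*x - 7)) + 1/(80*(x + 3)) - 1/(5*(x - 2))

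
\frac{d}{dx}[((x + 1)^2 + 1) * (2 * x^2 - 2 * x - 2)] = 8*x^3 + 6*x^2 - 4*x - 8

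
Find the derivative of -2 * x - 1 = -2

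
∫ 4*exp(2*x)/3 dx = 2*exp(2*x)/3 + C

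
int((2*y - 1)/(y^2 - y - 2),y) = log(-y^2 + y + 2) + C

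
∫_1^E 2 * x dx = -1 + exp(2)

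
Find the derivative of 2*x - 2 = 2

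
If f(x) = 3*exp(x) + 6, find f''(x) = 3*exp(x)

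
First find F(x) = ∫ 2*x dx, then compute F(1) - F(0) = 1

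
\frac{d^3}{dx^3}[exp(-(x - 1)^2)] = (-8*x^3 + 24*x^2 - 12*x - 4)*exp(-x^2 + 2*x - 1)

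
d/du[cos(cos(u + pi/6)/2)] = sin(u + pi/6)*sin(cos(u + pi/6)/2)/2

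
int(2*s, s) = s^2 + C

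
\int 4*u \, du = 2*u^2 + C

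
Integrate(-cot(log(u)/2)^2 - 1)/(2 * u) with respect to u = cot(log(u)/2) + C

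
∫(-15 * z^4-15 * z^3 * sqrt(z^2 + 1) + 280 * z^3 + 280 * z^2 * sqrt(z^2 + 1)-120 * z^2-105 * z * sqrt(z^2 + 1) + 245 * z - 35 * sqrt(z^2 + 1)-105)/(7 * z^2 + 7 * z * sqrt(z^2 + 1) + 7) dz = -5*z^3/7 + 20*z^2 - 15*z - 5*log(z + sqrt(z^2 + 1)) + C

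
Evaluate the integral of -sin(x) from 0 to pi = -2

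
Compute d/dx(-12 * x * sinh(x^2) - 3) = -24*x^2*cosh(x^2) - 12*sinh(x^2)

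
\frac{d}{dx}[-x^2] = -2*x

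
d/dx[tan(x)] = cos(x)^(-2)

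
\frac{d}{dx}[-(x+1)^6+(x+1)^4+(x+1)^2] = -6*x^5 - 30*x^4 - 56*x^3 - 48*x^2 - 16*x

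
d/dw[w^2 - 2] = 2*w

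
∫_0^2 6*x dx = 12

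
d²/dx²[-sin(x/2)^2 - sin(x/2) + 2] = sin(x/2)/4 - cos(x)/2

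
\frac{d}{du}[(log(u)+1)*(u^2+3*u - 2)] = (2*u^2*log(u) + 3*u^2 + 3*u*log(u) + 6*u - 2)/u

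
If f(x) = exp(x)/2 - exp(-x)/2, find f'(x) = (exp(2*x) + 1)*exp(-x)/2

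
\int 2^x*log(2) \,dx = 2^x + C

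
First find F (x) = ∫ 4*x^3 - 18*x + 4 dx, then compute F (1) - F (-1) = 8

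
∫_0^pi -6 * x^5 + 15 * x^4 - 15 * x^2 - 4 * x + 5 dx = (-pi^2 + 1 + pi)^3 - 2*pi^2 - 1 + 2*pi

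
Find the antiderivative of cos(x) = sin(x) + C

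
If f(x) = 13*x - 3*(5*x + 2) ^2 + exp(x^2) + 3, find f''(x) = 4*x^2*exp(x^2) + 2*exp(x^2) - 150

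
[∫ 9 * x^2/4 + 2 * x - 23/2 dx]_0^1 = -39/4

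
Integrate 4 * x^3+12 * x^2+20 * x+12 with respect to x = x^4 + 4*x^3 + 10*x^2 + 12*x + C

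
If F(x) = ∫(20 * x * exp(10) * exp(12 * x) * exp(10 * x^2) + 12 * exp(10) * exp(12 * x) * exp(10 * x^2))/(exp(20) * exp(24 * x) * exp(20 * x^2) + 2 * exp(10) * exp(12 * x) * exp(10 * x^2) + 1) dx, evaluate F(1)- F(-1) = -exp(8)/(1 + exp(8)) + exp(32)/(1 + exp(32))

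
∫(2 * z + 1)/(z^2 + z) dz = log(z*(z + 1)) + C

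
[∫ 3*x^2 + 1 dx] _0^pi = pi + pi^3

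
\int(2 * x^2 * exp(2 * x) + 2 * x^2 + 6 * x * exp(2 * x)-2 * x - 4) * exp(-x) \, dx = 4*(x^2 + x - 1)*sinh(x) + C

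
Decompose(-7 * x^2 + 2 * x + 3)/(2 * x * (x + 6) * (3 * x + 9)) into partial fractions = -29/(12*(x + 6)) + 11/(9*(x + 3)) + 1/(36*x)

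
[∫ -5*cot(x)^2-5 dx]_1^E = 5*cot(E) - 5*cot(1)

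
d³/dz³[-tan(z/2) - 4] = -3*tan(z/2)^4/4 - tan(z/2)^2 - 1/4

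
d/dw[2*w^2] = 4*w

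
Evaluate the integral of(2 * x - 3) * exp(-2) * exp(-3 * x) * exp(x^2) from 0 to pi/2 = -exp(-2) + exp(-3*pi/2 - 2 + pi^2/4)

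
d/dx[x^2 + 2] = 2*x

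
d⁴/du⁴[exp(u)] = exp(u)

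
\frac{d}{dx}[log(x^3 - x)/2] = (3*x^2 - 1)/(2*x^3 - 2*x)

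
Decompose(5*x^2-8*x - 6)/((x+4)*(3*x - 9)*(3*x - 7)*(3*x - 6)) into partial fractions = -23/(114*(3*x - 7)) - 53/(3591*(x + 4)) - 1/(27*(x - 2)) + 5/(42*(x - 3))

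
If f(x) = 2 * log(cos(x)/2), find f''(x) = -2/cos(x)^2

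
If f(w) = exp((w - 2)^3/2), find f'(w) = 3*w^2*exp(w^3/2 - 3*w^2 + 6*w - 4)/2 - 6*w*exp(w^3/2 - 3*w^2 + 6*w - 4) + 6*exp(w^3/2 - 3*w^2 + 6*w - 4)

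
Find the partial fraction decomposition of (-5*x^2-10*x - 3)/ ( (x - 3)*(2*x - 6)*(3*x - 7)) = -241/(4*(3*x - 7)) + 77/(4*(x - 3)) - 39/(2*(x - 3)^2)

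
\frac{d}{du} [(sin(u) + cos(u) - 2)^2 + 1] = 2*cos(2*u) - 4*sqrt(2)*cos(u + pi/4)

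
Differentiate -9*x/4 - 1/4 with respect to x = -9/4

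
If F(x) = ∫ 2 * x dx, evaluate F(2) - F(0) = 4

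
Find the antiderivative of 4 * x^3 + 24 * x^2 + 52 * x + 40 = x^4 + 8*x^3 + 26*x^2 + 40*x + C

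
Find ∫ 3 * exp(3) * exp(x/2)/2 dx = 3*exp(x/2 + 3) + C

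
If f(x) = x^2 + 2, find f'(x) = 2*x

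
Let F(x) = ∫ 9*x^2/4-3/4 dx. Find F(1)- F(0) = 0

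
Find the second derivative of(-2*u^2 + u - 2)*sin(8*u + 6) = 128*u^2*sin(8*u + 6) - 64*u*sin(8*u + 6) - 64*u*cos(8*u + 6) + 124*sin(8*u + 6) + 16*cos(8*u + 6)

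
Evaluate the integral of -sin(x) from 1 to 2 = -cos(1) + cos(2)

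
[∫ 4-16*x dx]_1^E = -8*exp(2) + 4 + 4*E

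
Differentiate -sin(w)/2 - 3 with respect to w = -cos(w)/2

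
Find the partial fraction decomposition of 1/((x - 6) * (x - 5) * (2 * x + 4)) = 1/(112*(x + 2)) - 1/(14*(x - 5)) + 1/(16*(x - 6))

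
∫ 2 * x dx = x^2 + C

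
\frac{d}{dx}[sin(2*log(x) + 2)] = 2*cos(2*log(x) + 2)/x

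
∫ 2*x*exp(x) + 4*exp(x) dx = 2*(x + 1)*exp(x) + C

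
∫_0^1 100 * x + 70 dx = 120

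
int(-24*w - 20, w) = -12*w^2 - 20*w + C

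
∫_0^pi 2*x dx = pi^2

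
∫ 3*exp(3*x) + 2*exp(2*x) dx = (exp(x) + 1)*exp(2*x) + C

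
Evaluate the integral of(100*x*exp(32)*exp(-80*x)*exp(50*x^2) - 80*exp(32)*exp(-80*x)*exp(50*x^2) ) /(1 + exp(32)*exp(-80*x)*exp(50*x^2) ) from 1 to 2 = -log(1 + exp(2)) + log(1 + exp(72))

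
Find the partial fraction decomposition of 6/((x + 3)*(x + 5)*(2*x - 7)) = 24/(221*(2*x - 7)) + 3/(17*(x + 5)) - 3/(13*(x + 3))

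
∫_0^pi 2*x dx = pi^2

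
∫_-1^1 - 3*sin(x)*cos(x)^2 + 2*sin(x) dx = 0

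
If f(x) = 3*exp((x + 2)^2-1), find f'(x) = 6*x*exp(x^2 + 4*x + 3) + 12*exp(x^2 + 4*x + 3)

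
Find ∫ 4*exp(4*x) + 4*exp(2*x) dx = (exp(2*x) + 1)^2 + C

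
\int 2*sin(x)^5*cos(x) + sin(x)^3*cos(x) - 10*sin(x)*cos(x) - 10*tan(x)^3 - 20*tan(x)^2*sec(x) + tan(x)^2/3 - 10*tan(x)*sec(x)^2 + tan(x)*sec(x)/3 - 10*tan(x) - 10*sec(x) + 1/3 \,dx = -5*(tan(x) + sec(x))^2 + sin(x)^6/3 + sin(x)^4/4 - 5*sin(x)^2 + tan(x)/3 + sec(x)/3 + C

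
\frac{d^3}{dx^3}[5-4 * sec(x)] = 4*(1 - 6/cos(x)^2)*sin(x)/cos(x)^2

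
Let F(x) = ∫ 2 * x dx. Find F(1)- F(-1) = 0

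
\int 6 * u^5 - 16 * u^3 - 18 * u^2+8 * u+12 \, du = u^6 - 4*u^4 - 6*u^3 + 4*u^2 + 12*u + C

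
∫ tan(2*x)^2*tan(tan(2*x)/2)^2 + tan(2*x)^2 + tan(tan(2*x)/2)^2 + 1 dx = tan(tan(2*x)/2) + C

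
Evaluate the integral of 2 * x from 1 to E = -1 + exp(2)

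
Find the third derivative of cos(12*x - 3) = 1728*sin(12*x - 3)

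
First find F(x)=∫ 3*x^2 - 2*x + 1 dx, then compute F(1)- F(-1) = 4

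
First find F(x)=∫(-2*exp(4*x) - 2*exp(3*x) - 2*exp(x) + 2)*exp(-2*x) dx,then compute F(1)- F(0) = -(E - exp(-1))^2 - 2*E + 2*exp(-1)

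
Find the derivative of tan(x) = cos(x)^(-2)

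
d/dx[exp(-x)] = -exp(-x)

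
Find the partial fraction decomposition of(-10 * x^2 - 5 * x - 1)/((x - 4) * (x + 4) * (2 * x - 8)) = -141/(128*(x + 4)) - 499/(128*(x - 4)) - 181/(16*(x - 4)^2)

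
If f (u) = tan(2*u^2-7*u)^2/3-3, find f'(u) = 8*u*tan(2*u^2 - 7*u)^3/3 + 8*u*tan(2*u^2 - 7*u)/3 - 14*tan(2*u^2 - 7*u)^3/3 - 14*tan(2*u^2 - 7*u)/3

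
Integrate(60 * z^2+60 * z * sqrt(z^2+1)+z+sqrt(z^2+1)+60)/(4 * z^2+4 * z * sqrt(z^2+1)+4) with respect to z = 15*z + log(z + sqrt(z^2 + 1))/4 + C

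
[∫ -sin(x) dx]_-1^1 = 0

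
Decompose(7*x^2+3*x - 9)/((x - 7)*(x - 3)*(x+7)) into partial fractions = 313/(140*(x + 7)) - 63/(40*(x - 3)) + 355/(56*(x - 7))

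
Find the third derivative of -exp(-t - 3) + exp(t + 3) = (exp(2*t + 6) + 1)*exp(-t - 3)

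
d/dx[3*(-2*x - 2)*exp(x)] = -6*x*exp(x) - 12*exp(x)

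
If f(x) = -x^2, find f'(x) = -2*x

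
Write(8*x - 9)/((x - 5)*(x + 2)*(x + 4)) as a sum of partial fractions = -41/(18*(x + 4)) + 25/(14*(x + 2)) + 31/(63*(x - 5))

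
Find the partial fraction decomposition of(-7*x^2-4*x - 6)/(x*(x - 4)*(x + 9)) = -179/(39*(x + 9)) - 67/(26*(x - 4)) + 1/(6*x)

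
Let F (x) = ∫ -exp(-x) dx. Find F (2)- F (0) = -1 + exp(-2)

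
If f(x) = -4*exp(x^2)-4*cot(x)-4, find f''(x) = -16*x^2*exp(x^2) - 8*exp(x^2) - 8*cos(x)/sin(x)^3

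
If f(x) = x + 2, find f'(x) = 1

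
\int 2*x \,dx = x^2 + C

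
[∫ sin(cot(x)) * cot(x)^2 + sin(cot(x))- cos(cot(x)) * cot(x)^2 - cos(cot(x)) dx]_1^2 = sqrt(2)*(-sin(1/tan(1) + pi/4) + sin(1/tan(2) + pi/4))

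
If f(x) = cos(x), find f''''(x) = cos(x)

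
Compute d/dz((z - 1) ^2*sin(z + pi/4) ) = z^2*cos(z + pi/4) + 2*z*sin(z + pi/4) - 2*z*cos(z + pi/4) - 2*sin(z + pi/4) + cos(z + pi/4)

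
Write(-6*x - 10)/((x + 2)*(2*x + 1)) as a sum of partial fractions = -14/(3*(2*x + 1)) - 2/(3*(x + 2))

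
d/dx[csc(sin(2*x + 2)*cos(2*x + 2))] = 2*sin(2*x + 2)^2*cot(sin(4*x + 4)/2)*csc(sin(4*x + 4)/2) - 2*cos(2*x + 2)^2*cot(sin(4*x + 4)/2)*csc(sin(4*x + 4)/2)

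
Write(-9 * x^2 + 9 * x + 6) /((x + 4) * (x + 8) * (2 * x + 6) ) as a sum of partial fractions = -321/(20*(x + 8)) + 87/(4*(x + 4)) - 51/(5*(x + 3))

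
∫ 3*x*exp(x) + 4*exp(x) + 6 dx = (3*x + 1)*(exp(x) + 2) + C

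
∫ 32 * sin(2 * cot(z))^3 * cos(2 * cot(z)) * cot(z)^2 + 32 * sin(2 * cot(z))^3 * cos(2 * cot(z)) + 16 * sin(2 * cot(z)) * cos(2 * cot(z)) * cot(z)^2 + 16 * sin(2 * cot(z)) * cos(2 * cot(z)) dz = 4*(-sin(2*cot(z))^2 - 1)*sin(2*cot(z))^2 + C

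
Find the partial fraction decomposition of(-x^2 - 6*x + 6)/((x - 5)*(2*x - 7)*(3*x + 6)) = 109/(99*(2*x - 7)) + 2/(33*(x + 2)) - 7/(9*(x - 5))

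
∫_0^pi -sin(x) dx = -2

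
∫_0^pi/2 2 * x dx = pi^2/4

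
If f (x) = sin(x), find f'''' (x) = sin(x)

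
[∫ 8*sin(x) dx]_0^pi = 16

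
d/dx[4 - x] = -1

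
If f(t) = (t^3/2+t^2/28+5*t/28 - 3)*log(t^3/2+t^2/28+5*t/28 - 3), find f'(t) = 3*t^2*log(t^3/2 + t^2/28 + 5*t/28 - 3)/2 + 3*t^2/2 + t*log(t^3/2 + t^2/28 + 5*t/28 - 3)/14 + t/14 + 5*log(t^3/2 + t^2/28 + 5*t/28 - 3)/28 + 5/28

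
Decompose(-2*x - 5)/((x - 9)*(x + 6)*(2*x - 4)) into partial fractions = 7/(240*(x + 6)) + 9/(112*(x - 2)) - 23/(210*(x - 9))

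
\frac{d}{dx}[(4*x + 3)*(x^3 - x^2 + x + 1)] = 16*x^3 - 3*x^2 + 2*x + 7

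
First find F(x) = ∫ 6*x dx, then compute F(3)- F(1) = 24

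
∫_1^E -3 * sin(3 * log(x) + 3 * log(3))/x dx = -cos(3*log(3)) + cos(3*log(3*E))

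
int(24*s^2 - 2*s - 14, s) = 8*s^3 - s^2 - 14*s + C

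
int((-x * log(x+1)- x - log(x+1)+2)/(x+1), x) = (2 - x)*log(x + 1) + C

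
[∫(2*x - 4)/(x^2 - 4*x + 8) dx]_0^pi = -log(8) + log((-2 + pi)^2 + 4)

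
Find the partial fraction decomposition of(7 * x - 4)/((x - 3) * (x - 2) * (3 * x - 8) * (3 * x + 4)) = 1/(13*(3*x + 4)) - 11/(2*(3*x - 8)) + 1/(2*(x - 2)) + 17/(13*(x - 3))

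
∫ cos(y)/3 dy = sin(y)/3 + C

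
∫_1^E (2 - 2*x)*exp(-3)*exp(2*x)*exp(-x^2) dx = -exp(-2) + exp(-(-1 + E)^2 - 2)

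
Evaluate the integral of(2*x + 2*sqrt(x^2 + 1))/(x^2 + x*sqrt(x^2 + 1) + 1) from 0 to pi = 2*log(pi + sqrt(1 + pi^2))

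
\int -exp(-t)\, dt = exp(-t) + C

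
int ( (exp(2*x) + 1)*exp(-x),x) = 2*sinh(x) + C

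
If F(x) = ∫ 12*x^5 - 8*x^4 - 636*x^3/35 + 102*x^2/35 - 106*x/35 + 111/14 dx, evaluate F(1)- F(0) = 227/70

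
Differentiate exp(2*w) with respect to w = 2*exp(2*w)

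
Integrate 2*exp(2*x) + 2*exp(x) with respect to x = (exp(x) + 1)^2 + C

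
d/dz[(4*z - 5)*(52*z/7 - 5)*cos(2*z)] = -416*z^2*sin(2*z)/7 + 800*z*sin(2*z)/7 + 416*z*cos(2*z)/7 - 50*sin(2*z) - 400*cos(2*z)/7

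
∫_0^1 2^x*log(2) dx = 1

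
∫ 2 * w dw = w^2 + C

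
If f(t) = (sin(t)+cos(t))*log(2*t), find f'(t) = sqrt(2)*(t*log(t)*cos(t + pi/4) + t*log(2)*cos(t + pi/4) + sin(t + pi/4))/t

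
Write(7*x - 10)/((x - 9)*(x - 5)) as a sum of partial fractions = -25/(4*(x - 5)) + 53/(4*(x - 9))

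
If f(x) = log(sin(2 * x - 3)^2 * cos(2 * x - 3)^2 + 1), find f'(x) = (sin(8*x - 12) + sqrt(2)*sin(-4*x + pi/4 + 6) - sqrt(2)*cos(4*x - 6 + pi/4))/(sin(4*x - 6)^2/4 + 1)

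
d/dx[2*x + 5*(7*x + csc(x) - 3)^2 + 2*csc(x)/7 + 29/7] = -70*x*cot(x)*csc(x) + 490*x - 10*cot(x)*csc(x)^2 + 208*cot(x)*csc(x)/7 + 70*csc(x) - 208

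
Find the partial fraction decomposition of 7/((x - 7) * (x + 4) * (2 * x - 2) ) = 7/(110*(x + 4)) - 7/(60*(x - 1)) + 7/(132*(x - 7))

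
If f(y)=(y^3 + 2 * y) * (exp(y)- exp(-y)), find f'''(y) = (y^3*exp(2*y) + y^3 + 9*y^2*exp(2*y) - 9*y^2 + 20*y*exp(2*y) + 20*y + 12*exp(2*y) - 12)*exp(-y)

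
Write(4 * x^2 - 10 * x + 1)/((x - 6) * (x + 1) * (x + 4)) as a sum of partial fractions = 7/(2*(x + 4)) - 5/(7*(x + 1)) + 17/(14*(x - 6))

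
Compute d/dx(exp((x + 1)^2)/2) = x*exp(x^2 + 2*x + 1) + exp(x^2 + 2*x + 1)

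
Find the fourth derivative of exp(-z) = exp(-z)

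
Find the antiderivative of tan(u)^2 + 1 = tan(u) + C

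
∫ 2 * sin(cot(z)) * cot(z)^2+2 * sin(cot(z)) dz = 2*cos(cot(z)) + C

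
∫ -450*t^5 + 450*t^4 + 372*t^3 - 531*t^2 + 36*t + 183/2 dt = -75*t^6 + 90*t^5 + 93*t^4 - 177*t^3 + 18*t^2 + 183*t/2 + C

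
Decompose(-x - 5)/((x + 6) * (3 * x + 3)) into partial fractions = -1/(15*(x + 6)) - 4/(15*(x + 1))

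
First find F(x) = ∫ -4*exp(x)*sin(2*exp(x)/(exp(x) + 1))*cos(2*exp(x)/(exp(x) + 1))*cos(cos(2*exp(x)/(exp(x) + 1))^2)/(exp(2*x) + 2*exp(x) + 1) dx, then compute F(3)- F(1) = -sin(cos(2*E/(1 + E))^2) + sin(cos(2*exp(3)/(1 + exp(3)))^2)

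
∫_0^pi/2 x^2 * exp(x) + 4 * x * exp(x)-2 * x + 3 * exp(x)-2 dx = (-1 + exp(pi/2))*(1 + pi/2)^2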